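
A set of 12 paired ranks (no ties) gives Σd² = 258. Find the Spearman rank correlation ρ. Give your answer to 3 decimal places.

0.098

ρ = 1 − 6Σd² / [n(n²−1)] = 1 − 6×258 / (12×143)
  = 1 − 1548/1716 = 1 − 0.9021 ≈ 0.098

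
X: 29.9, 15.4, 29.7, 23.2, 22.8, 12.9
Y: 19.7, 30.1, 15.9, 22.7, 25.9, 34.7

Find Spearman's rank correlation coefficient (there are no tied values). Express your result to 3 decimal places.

-0.943

Rank X: 6, 2, 5, 4, 3, 1
Rank Y: 2, 5, 1, 3, 4, 6
d = rank(X) − rank(Y): 4, -3, 4, 1, -1, -5; Σd² = 68
ρ = 1 − 6Σd² / [n(n²−1)] = 1 − 6×68 / (6×35) = 1 − 408/210 ≈ -0.943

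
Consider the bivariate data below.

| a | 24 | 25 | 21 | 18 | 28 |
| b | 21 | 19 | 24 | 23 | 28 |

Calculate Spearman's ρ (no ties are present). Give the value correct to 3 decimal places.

Rank a: 3, 4, 2, 1, 5
Rank b: 2, 1, 4, 3, 5
d = rank(a) − rank(b): 1, 3, -2, -2, 0; Σd² = 18
ρ = 1 − 6Σd² / [n(n²−1)] = 1 − 6×18 / (5×24) = 1 − 108/120 ≈ 0.100

0.100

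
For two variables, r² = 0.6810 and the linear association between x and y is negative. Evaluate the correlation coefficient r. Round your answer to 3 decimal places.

-0.825

|r| = √0.6810 = 0.825
The association is negative, so r = −0.825.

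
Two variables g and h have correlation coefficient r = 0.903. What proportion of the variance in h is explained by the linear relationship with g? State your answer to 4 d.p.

0.8154

r² = (0.903)² = 0.8154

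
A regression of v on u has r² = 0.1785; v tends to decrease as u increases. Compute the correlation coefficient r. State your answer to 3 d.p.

|r| = √0.1785 = 0.422
The association is negative, so r = −0.422.

-0.422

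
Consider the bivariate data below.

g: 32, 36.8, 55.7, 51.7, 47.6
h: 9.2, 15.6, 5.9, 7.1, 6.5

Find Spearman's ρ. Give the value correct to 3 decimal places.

-0.800

Rank g: 1, 2, 5, 4, 3
Rank h: 4, 5, 1, 3, 2
d = rank(g) − rank(h): -3, -3, 4, 1, 1; Σd² = 36
ρ = 1 − 6Σd² / [n(n²−1)] = 1 − 6×36 / (5×24) = 1 − 216/120 ≈ -0.800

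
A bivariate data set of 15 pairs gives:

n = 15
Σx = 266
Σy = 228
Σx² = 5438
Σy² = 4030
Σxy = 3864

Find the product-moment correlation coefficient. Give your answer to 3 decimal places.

r = (nΣxy − ΣxΣy) / √[(nΣx² − (Σx)²)(nΣy² − (Σy)²)]
Numerator: 15×3864 − 266×228 = -2688
Denominator: √[(81570 − 70756)(60450 − 51984)] = √[10814 × 8466] = 9568.2456
r = -2688 / 9568.2456 ≈ -0.281

-0.281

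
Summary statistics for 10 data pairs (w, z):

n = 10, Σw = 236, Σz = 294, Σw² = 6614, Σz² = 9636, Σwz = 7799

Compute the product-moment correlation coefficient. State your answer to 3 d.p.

0.845

r = (nΣwz − ΣwΣz) / √[(nΣw² − (Σw)²)(nΣz² − (Σz)²)]
Numerator: 10×7799 − 236×294 = 8606
Denominator: √[(66140 − 55696)(96360 − 86436)] = √[10444 × 9924] = 10180.6805
r = 8606 / 10180.6805 ≈ 0.845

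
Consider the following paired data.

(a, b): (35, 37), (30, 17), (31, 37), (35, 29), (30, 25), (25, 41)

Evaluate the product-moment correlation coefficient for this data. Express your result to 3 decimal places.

n = 6, Σa = 186, Σb = 186, Σa² = 5836, Σb² = 6174, Σab = 5742
nΣab − ΣaΣb = 34452 − 34596 = -144
nΣa² − (Σa)² = 35016 − 34596 = 420; nΣb² − (Σb)² = 37044 − 34596 = 2448
r = -144 / √(420 × 2448) = -144 / 1013.9822 ≈ -0.142

-0.142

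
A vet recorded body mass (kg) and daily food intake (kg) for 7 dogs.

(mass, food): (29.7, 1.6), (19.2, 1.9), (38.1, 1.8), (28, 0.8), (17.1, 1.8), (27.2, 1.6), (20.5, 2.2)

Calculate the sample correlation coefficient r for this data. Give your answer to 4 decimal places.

-0.3222

n = 7, Σx = 179.8, Σy = 11.7, Σx² = 4938.84, Σy² = 20.69, Σxy = 294.38
nΣxy − ΣxΣy = 2060.66 − 2103.66 = -43
nΣx² − (Σx)² = 34571.88 − 32328.04 = 2243.84; nΣy² − (Σy)² = 144.83 − 136.89 = 7.94
r = -43 / √(2243.84 × 7.94) = -43 / 133.4769 ≈ -0.3222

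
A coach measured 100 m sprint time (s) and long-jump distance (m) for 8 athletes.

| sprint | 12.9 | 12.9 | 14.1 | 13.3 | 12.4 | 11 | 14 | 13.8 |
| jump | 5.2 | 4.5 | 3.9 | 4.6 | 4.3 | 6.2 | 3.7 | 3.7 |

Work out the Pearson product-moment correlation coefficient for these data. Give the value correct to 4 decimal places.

n = 8, Σx = 104.4, Σy = 36.1, Σx² = 1369.72, Σy² = 167.97, Σxy = 465.68
nΣxy − ΣxΣy = 3725.44 − 3768.84 = -43.4
nΣx² − (Σx)² = 10957.76 − 10899.36 = 58.4; nΣy² − (Σy)² = 1343.76 − 1303.21 = 40.55
r = -43.4 / √(58.4 × 40.55) = -43.4 / 48.6633 ≈ -0.8918

-0.8918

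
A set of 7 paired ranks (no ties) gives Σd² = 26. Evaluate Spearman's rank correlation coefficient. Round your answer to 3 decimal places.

0.536

ρ = 1 − 6Σd² / [n(n²−1)] = 1 − 6×26 / (7×48)
  = 1 − 156/336 = 1 − 0.4643 ≈ 0.536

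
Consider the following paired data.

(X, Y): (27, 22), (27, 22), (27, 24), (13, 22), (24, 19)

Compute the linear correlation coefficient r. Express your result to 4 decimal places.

n = 5, ΣX = 118, ΣY = 109, ΣX² = 2932, ΣY² = 2389, ΣXY = 2578
nΣXY − ΣXΣY = 12890 − 12862 = 28
nΣX² − (ΣX)² = 14660 − 13924 = 736; nΣY² − (ΣY)² = 11945 − 11881 = 64
r = 28 / √(736 × 64) = 28 / 217.0346 ≈ 0.1290

0.1290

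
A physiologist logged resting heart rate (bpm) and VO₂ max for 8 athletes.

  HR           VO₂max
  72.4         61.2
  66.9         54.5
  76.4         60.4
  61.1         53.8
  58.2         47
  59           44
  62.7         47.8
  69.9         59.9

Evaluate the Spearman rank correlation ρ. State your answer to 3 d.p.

Rank HR: 7, 5, 8, 3, 1, 2, 4, 6
Rank VO₂max: 8, 5, 7, 4, 2, 1, 3, 6
d = rank(HR) − rank(VO₂max): -1, 0, 1, -1, -1, 1, 1, 0; Σd² = 6
ρ = 1 − 6Σd² / [n(n²−1)] = 1 − 6×6 / (8×63) = 1 − 36/504 ≈ 0.929

0.929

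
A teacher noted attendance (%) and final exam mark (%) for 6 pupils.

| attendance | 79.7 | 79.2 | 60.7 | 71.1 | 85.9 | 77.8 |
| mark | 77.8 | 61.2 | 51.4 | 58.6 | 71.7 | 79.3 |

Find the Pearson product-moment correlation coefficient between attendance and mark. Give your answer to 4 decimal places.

n = 6, Σx = 454.4, Σy = 400, Σx² = 34796.08, Σy² = 27303.58, Σxy = 30662.71
nΣxy − ΣxΣy = 183976.26 − 181760 = 2216.26
nΣx² − (Σx)² = 208776.48 − 206479.36 = 2297.12; nΣy² − (Σy)² = 163821.48 − 160000 = 3821.48
r = 2216.26 / √(2297.12 × 3821.48) = 2216.26 / 2962.8362 ≈ 0.7480

0.7480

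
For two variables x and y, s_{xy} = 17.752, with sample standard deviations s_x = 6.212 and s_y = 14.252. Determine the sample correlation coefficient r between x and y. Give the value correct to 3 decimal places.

r = Cov(x,y) / (s_x · s_y) = 17.752 / (6.212 × 14.252)
  = 17.752 / 88.5334 ≈ 0.201

0.201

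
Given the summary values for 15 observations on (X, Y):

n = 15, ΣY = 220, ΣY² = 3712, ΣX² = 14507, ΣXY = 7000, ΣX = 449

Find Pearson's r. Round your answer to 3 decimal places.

0.576

r = (nΣXY − ΣXΣY) / √[(nΣX² − (ΣX)²)(nΣY² − (ΣY)²)]
Numerator: 15×7000 − 449×220 = 6220
Denominator: √[(217605 − 201601)(55680 − 48400)] = √[16004 × 7280] = 10793.9390
r = 6220 / 10793.9390 ≈ 0.576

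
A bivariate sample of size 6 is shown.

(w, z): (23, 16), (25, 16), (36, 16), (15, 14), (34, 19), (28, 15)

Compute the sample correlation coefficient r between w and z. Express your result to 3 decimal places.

0.685

n = 6, Σw = 161, Σz = 96, Σw² = 4615, Σz² = 1550, Σwz = 2620
nΣwz − ΣwΣz = 15720 − 15456 = 264
nΣw² − (Σw)² = 27690 − 25921 = 1769; nΣz² − (Σz)² = 9300 − 9216 = 84
r = 264 / √(1769 × 84) = 264 / 385.4815 ≈ 0.685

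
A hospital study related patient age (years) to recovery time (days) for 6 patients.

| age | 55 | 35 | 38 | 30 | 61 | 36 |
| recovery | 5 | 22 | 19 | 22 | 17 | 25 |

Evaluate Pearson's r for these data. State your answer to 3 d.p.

n = 6, Σx = 255, Σy = 110, Σx² = 11611, Σy² = 2268, Σxy = 4364
nΣxy − ΣxΣy = 26184 − 28050 = -1866
nΣx² − (Σx)² = 69666 − 65025 = 4641; nΣy² − (Σy)² = 13608 − 12100 = 1508
r = -1866 / √(4641 × 1508) = -1866 / 2645.4920 ≈ -0.705

-0.705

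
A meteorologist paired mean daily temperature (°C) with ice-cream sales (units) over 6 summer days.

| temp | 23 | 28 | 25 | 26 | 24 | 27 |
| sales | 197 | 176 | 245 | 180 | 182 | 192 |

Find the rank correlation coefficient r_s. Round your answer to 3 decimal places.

Rank temp: 1, 6, 3, 4, 2, 5
Rank sales: 5, 1, 6, 2, 3, 4
d = rank(temp) − rank(sales): -4, 5, -3, 2, -1, 1; Σd² = 56
ρ = 1 − 6Σd² / [n(n²−1)] = 1 − 6×56 / (6×35) = 1 − 336/210 ≈ -0.600

-0.600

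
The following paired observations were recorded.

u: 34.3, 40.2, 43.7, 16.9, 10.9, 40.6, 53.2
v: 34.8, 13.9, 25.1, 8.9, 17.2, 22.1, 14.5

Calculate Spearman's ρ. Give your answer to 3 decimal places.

0.179

Rank u: 3, 4, 6, 2, 1, 5, 7
Rank v: 7, 2, 6, 1, 4, 5, 3
d = rank(u) − rank(v): -4, 2, 0, 1, -3, 0, 4; Σd² = 46
ρ = 1 − 6Σd² / [n(n²−1)] = 1 − 6×46 / (7×48) = 1 − 276/336 ≈ 0.179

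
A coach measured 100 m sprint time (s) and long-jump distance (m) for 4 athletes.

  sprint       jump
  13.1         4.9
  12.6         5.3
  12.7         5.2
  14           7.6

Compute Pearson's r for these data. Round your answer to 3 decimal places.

0.886

n = 4, Σx = 52.4, Σy = 23, Σx² = 687.66, Σy² = 136.9, Σxy = 303.41
nΣxy − ΣxΣy = 1213.64 − 1205.2 = 8.44
nΣx² − (Σx)² = 2750.64 − 2745.76 = 4.88; nΣy² − (Σy)² = 547.6 − 529 = 18.6
r = 8.44 / √(4.88 × 18.6) = 8.44 / 9.5272 ≈ 0.886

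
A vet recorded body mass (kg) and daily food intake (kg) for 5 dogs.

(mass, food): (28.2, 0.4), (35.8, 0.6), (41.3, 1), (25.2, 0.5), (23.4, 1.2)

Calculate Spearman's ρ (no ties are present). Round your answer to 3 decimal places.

-0.100

Rank mass: 3, 4, 5, 2, 1
Rank food: 1, 3, 4, 2, 5
d = rank(mass) − rank(food): 2, 1, 1, 0, -4; Σd² = 22
ρ = 1 − 6Σd² / [n(n²−1)] = 1 − 6×22 / (5×24) = 1 − 132/120 ≈ -0.100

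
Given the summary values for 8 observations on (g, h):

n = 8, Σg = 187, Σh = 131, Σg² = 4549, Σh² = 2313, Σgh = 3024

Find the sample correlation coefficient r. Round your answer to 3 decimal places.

r = (nΣgh − ΣgΣh) / √[(nΣg² − (Σg)²)(nΣh² − (Σh)²)]
Numerator: 8×3024 − 187×131 = -305
Denominator: √[(36392 − 34969)(18504 − 17161)] = √[1423 × 1343] = 1382.4214
r = -305 / 1382.4214 ≈ -0.221

-0.221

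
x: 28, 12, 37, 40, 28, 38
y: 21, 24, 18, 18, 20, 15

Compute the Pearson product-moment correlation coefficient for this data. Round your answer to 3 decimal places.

-0.910

n = 6, Σx = 183, Σy = 116, Σx² = 6125, Σy² = 2290, Σxy = 3392
nΣxy − ΣxΣy = 20352 − 21228 = -876
nΣx² − (Σx)² = 36750 − 33489 = 3261; nΣy² − (Σy)² = 13740 − 13456 = 284
r = -876 / √(3261 × 284) = -876 / 962.3534 ≈ -0.910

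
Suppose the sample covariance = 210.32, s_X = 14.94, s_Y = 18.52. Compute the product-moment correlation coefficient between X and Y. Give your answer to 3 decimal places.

0.760

r = Cov(X,Y) / (s_X · s_Y) = 210.32 / (14.94 × 18.52)
  = 210.32 / 276.6888 ≈ 0.760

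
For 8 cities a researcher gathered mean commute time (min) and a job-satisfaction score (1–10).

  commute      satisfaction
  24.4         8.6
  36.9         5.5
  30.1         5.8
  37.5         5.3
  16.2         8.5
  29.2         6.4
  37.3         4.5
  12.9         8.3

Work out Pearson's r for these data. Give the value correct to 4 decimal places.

n = 8, Σx = 224.5, Σy = 52.9, Σx² = 6942.01, Σy² = 368.29, Σxy = 1385.62
nΣxy − ΣxΣy = 11084.96 − 11876.05 = -791.09
nΣx² − (Σx)² = 55536.08 − 50400.25 = 5135.83; nΣy² − (Σy)² = 2946.32 − 2798.41 = 147.91
r = -791.09 / √(5135.83 × 147.91) = -791.09 / 871.5736 ≈ -0.9077

-0.9077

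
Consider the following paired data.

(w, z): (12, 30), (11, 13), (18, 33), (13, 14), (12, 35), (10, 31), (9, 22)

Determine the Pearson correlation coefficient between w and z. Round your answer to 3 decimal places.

n = 7, Σw = 85, Σz = 178, Σw² = 1083, Σz² = 5024, Σwz = 2207
nΣwz − ΣwΣz = 15449 − 15130 = 319
nΣw² − (Σw)² = 7581 − 7225 = 356; nΣz² − (Σz)² = 35168 − 31684 = 3484
r = 319 / √(356 × 3484) = 319 / 1113.6894 ≈ 0.286

0.286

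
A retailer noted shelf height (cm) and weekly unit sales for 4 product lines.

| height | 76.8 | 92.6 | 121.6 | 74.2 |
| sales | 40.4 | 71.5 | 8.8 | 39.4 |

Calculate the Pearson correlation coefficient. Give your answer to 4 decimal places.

-0.5381

n = 4, Σx = 365.2, Σy = 160.1, Σx² = 34765.2, Σy² = 8374.21, Σxy = 13717.18
nΣxy − ΣxΣy = 54868.72 − 58468.52 = -3599.8
nΣx² − (Σx)² = 139060.8 − 133371.04 = 5689.76; nΣy² − (Σy)² = 33496.84 − 25632.01 = 7864.83
r = -3599.8 / √(5689.76 × 7864.83) = -3599.8 / 6689.4690 ≈ -0.5381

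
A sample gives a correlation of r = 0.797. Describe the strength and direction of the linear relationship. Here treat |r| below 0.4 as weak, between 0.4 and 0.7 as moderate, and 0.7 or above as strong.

r = 0.797 > 0 so the relationship is positive.
|r| = 0.797, which falls in the strong range.

strong positive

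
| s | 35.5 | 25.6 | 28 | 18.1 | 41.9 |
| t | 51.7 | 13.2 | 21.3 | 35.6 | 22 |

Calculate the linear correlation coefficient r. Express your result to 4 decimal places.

n = 5, Σs = 149.1, Σt = 143.8, Σs² = 4782.83, Σt² = 5052.18, Σst = 4335.83
nΣst − ΣsΣt = 21679.15 − 21440.58 = 238.57
nΣs² − (Σs)² = 23914.15 − 22230.81 = 1683.34; nΣt² − (Σt)² = 25260.9 − 20678.44 = 4582.46
r = 238.57 / √(1683.34 × 4582.46) = 238.57 / 2777.3797 ≈ 0.0859

0.0859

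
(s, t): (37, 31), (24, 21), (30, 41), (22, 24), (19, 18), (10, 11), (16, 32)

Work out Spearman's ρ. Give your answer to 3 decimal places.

Rank s: 7, 5, 6, 4, 3, 1, 2
Rank t: 5, 3, 7, 4, 2, 1, 6
d = rank(s) − rank(t): 2, 2, -1, 0, 1, 0, -4; Σd² = 26
ρ = 1 − 6Σd² / [n(n²−1)] = 1 − 6×26 / (7×48) = 1 − 156/336 ≈ 0.536

0.536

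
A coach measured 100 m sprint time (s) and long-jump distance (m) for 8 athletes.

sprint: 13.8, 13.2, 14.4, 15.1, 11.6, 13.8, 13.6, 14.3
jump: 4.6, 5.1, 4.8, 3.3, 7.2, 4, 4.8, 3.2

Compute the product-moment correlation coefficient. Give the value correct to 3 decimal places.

-0.912

n = 8, Σx = 109.8, Σy = 37, Σx² = 1514.5, Σy² = 182.22, Σxy = 499.51
nΣxy − ΣxΣy = 3996.08 − 4062.6 = -66.52
nΣx² − (Σx)² = 12116 − 12056.04 = 59.96; nΣy² − (Σy)² = 1457.76 − 1369 = 88.76
r = -66.52 / √(59.96 × 88.76) = -66.52 / 72.9524 ≈ -0.912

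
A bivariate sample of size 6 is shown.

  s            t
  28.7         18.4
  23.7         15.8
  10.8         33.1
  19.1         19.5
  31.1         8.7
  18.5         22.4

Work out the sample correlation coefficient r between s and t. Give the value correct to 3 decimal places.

-0.915

n = 6, Σs = 131.9, Σt = 117.9, Σs² = 3176.29, Σt² = 2641.51, Σst = 2317.44
nΣst − ΣsΣt = 13904.64 − 15551.01 = -1646.37
nΣs² − (Σs)² = 19057.74 − 17397.61 = 1660.13; nΣt² − (Σt)² = 15849.06 − 13900.41 = 1948.65
r = -1646.37 / √(1660.13 × 1948.65) = -1646.37 / 1798.6140 ≈ -0.915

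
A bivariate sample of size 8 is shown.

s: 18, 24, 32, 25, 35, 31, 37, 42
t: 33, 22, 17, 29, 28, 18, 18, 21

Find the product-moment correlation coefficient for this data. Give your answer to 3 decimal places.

-0.599

n = 8, Σs = 244, Σt = 186, Σs² = 7868, Σt² = 4576, Σst = 5477
nΣst − ΣsΣt = 43816 − 45384 = -1568
nΣs² − (Σs)² = 62944 − 59536 = 3408; nΣt² − (Σt)² = 36608 − 34596 = 2012
r = -1568 / √(3408 × 2012) = -1568 / 2618.5675 ≈ -0.599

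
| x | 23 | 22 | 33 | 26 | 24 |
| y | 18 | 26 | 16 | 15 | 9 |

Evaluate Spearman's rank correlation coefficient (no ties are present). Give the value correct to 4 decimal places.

Rank x: 2, 1, 5, 4, 3
Rank y: 4, 5, 3, 2, 1
d = rank(x) − rank(y): -2, -4, 2, 2, 2; Σd² = 32
ρ = 1 − 6Σd² / [n(n²−1)] = 1 − 6×32 / (5×24) = 1 − 192/120 ≈ -0.6000

-0.6000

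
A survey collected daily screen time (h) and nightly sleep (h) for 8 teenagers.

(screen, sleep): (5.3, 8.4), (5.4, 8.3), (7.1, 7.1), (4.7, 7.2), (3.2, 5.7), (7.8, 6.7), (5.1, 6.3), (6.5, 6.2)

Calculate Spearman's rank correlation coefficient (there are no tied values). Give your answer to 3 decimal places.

0.143

Rank screen: 4, 5, 7, 2, 1, 8, 3, 6
Rank sleep: 8, 7, 5, 6, 1, 4, 3, 2
d = rank(screen) − rank(sleep): -4, -2, 2, -4, 0, 4, 0, 4; Σd² = 72
ρ = 1 − 6Σd² / [n(n²−1)] = 1 − 6×72 / (8×63) = 1 − 432/504 ≈ 0.143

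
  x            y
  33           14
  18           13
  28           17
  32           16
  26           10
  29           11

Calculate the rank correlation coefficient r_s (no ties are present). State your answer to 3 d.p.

Rank x: 6, 1, 3, 5, 2, 4
Rank y: 4, 3, 6, 5, 1, 2
d = rank(x) − rank(y): 2, -2, -3, 0, 1, 2; Σd² = 22
ρ = 1 − 6Σd² / [n(n²−1)] = 1 − 6×22 / (6×35) = 1 − 132/210 ≈ 0.371

0.371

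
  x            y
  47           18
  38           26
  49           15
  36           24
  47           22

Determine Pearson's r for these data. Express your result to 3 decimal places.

n = 5, Σx = 217, Σy = 105, Σx² = 9559, Σy² = 2285, Σxy = 4467
nΣxy − ΣxΣy = 22335 − 22785 = -450
nΣx² − (Σx)² = 47795 − 47089 = 706; nΣy² − (Σy)² = 11425 − 11025 = 400
r = -450 / √(706 × 400) = -450 / 531.4132 ≈ -0.847

-0.847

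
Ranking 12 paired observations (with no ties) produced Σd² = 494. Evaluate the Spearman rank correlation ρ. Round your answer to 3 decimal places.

ρ = 1 − 6Σd² / [n(n²−1)] = 1 − 6×494 / (12×143)
  = 1 − 2964/1716 = 1 − 1.7273 ≈ -0.727

-0.727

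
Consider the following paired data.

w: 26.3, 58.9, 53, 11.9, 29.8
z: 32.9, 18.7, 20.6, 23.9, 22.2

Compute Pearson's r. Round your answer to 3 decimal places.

-0.585

n = 5, Σw = 179.9, Σz = 118.3, Σw² = 7999.55, Σz² = 2920.51, Σwz = 4004.47
nΣwz − ΣwΣz = 20022.35 − 21282.17 = -1259.82
nΣw² − (Σw)² = 39997.75 − 32364.01 = 7633.74; nΣz² − (Σz)² = 14602.55 − 13994.89 = 607.66
r = -1259.82 / √(7633.74 × 607.66) = -1259.82 / 2153.7684 ≈ -0.585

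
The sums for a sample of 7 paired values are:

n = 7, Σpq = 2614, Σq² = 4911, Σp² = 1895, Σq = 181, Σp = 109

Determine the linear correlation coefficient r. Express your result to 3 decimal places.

r = (nΣpq − ΣpΣq) / √[(nΣp² − (Σp)²)(nΣq² − (Σq)²)]
Numerator: 7×2614 − 109×181 = -1431
Denominator: √[(13265 − 11881)(34377 − 32761)] = √[1384 × 1616] = 1495.5079
r = -1431 / 1495.5079 ≈ -0.957

-0.957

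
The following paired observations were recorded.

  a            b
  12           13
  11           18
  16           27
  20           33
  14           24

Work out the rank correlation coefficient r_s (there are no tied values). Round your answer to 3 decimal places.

Rank a: 2, 1, 4, 5, 3
Rank b: 1, 2, 4, 5, 3
d = rank(a) − rank(b): 1, -1, 0, 0, 0; Σd² = 2
ρ = 1 − 6Σd² / [n(n²−1)] = 1 − 6×2 / (5×24) = 1 − 12/120 ≈ 0.900

0.900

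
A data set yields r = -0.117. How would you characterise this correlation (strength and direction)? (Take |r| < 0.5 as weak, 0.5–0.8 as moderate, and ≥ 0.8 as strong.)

weak negative

r = -0.117 < 0 so the relationship is negative.
|r| = 0.117, which falls in the weak range.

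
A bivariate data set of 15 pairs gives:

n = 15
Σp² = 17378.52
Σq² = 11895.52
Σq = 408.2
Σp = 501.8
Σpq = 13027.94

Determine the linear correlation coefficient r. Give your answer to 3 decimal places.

r = (nΣpq − ΣpΣq) / √[(nΣp² − (Σp)²)(nΣq² − (Σq)²)]
Numerator: 15×13027.94 − 501.8×408.2 = -9415.66
Denominator: √[(260677.8 − 251803.24)(178432.8 − 166627.24)] = √[8874.56 × 11805.56] = 10235.6803
r = -9415.66 / 10235.6803 ≈ -0.920

-0.920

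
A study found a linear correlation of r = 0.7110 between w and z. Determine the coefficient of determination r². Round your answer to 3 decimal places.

r² = (0.7110)² = 0.506

0.506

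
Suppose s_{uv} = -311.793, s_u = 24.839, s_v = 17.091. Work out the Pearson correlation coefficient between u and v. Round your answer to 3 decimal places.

r = Cov(u,v) / (s_u · s_v) = -311.793 / (24.839 × 17.091)
  = -311.793 / 424.5233 ≈ -0.734

-0.734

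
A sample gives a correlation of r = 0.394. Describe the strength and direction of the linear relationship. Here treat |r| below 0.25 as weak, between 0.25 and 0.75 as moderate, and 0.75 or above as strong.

moderate positive

r = 0.394 > 0 so the relationship is positive.
|r| = 0.394, which falls in the moderate range.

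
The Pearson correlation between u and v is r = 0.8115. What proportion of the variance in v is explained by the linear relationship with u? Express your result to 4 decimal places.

r² = (0.8115)² = 0.6585

0.6585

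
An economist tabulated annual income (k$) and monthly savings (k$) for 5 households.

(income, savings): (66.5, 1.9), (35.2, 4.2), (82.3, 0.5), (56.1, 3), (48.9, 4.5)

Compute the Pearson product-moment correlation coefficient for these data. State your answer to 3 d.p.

n = 5, Σx = 289, Σy = 14.1, Σx² = 17973, Σy² = 50.75, Σxy = 703.69
nΣxy − ΣxΣy = 3518.45 − 4074.9 = -556.45
nΣx² − (Σx)² = 89865 − 83521 = 6344; nΣy² − (Σy)² = 253.75 − 198.81 = 54.94
r = -556.45 / √(6344 × 54.94) = -556.45 / 590.3722 ≈ -0.943

-0.943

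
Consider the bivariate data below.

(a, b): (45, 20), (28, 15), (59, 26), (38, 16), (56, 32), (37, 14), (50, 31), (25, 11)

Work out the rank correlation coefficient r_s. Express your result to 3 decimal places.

0.905

Rank a: 5, 2, 8, 4, 7, 3, 6, 1
Rank b: 5, 3, 6, 4, 8, 2, 7, 1
d = rank(a) − rank(b): 0, -1, 2, 0, -1, 1, -1, 0; Σd² = 8
ρ = 1 − 6Σd² / [n(n²−1)] = 1 − 6×8 / (8×63) = 1 − 48/504 ≈ 0.905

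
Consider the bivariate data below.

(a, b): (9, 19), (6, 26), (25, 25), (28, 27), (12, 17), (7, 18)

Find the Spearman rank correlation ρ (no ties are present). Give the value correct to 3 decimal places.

Rank a: 3, 1, 5, 6, 4, 2
Rank b: 3, 5, 4, 6, 1, 2
d = rank(a) − rank(b): 0, -4, 1, 0, 3, 0; Σd² = 26
ρ = 1 − 6Σd² / [n(n²−1)] = 1 − 6×26 / (6×35) = 1 − 156/210 ≈ 0.257

0.257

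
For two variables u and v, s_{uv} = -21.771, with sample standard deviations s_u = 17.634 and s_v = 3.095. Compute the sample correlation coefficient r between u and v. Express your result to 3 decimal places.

-0.399

r = Cov(u,v) / (s_u · s_v) = -21.771 / (17.634 × 3.095)
  = -21.771 / 54.5772 ≈ -0.399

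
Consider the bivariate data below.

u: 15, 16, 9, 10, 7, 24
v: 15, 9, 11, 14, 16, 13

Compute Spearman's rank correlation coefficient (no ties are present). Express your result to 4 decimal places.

Rank u: 4, 5, 2, 3, 1, 6
Rank v: 5, 1, 2, 4, 6, 3
d = rank(u) − rank(v): -1, 4, 0, -1, -5, 3; Σd² = 52
ρ = 1 − 6Σd² / [n(n²−1)] = 1 − 6×52 / (6×35) = 1 − 312/210 ≈ -0.4857

-0.4857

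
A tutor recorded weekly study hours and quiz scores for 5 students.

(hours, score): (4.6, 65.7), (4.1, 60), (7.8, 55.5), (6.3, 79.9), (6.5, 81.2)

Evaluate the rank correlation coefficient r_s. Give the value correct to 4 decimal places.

Rank hours: 2, 1, 5, 3, 4
Rank score: 3, 2, 1, 4, 5
d = rank(hours) − rank(score): -1, -1, 4, -1, -1; Σd² = 20
ρ = 1 − 6Σd² / [n(n²−1)] = 1 − 6×20 / (5×24) = 1 − 120/120 ≈ 0.0000

0.0000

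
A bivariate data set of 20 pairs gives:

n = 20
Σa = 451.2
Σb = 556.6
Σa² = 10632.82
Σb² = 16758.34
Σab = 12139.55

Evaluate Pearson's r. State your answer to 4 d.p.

-0.5502

r = (nΣab − ΣaΣb) / √[(nΣa² − (Σa)²)(nΣb² − (Σb)²)]
Numerator: 20×12139.55 − 451.2×556.6 = -8346.92
Denominator: √[(212656.4 − 203581.44)(335166.8 − 309803.56)] = √[9074.96 × 25363.24] = 15171.3674
r = -8346.92 / 15171.3674 ≈ -0.5502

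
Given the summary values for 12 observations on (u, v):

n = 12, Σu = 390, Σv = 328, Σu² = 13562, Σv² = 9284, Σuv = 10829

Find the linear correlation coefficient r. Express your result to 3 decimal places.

r = (nΣuv − ΣuΣv) / √[(nΣu² − (Σu)²)(nΣv² − (Σv)²)]
Numerator: 12×10829 − 390×328 = 2028
Denominator: √[(162744 − 152100)(111408 − 107584)] = √[10644 × 3824] = 6379.8633
r = 2028 / 6379.8633 ≈ 0.318

0.318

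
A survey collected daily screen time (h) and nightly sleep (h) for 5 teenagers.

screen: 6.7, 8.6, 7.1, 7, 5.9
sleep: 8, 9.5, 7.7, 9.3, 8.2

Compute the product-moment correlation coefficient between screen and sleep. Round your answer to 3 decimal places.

n = 5, Σx = 35.3, Σy = 42.7, Σx² = 253.07, Σy² = 367.27, Σxy = 303.45
nΣxy − ΣxΣy = 1517.25 − 1507.31 = 9.94
nΣx² − (Σx)² = 1265.35 − 1246.09 = 19.26; nΣy² − (Σy)² = 1836.35 − 1823.29 = 13.06
r = 9.94 / √(19.26 × 13.06) = 9.94 / 15.8599 ≈ 0.627

0.627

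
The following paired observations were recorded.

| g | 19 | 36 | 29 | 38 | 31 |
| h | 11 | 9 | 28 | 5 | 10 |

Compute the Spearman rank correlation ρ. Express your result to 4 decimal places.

Rank g: 1, 4, 2, 5, 3
Rank h: 4, 2, 5, 1, 3
d = rank(g) − rank(h): -3, 2, -3, 4, 0; Σd² = 38
ρ = 1 − 6Σd² / [n(n²−1)] = 1 − 6×38 / (5×24) = 1 − 228/120 ≈ -0.9000

-0.9000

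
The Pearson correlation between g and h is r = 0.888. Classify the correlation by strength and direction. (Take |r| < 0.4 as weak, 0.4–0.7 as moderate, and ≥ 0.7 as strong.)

strong positive

r = 0.888 > 0 so the relationship is positive.
|r| = 0.888, which falls in the strong range.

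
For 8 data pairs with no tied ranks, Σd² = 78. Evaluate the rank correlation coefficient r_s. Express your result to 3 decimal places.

0.071

ρ = 1 − 6Σd² / [n(n²−1)] = 1 − 6×78 / (8×63)
  = 1 − 468/504 = 1 − 0.9286 ≈ 0.071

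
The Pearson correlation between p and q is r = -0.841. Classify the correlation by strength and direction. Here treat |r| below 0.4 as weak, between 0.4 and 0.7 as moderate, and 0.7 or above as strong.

r = -0.841 < 0 so the relationship is negative.
|r| = 0.841, which falls in the strong range.

strong negative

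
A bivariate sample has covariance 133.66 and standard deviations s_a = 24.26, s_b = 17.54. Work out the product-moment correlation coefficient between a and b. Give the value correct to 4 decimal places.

0.3141

r = Cov(a,b) / (s_a · s_b) = 133.66 / (24.26 × 17.54)
  = 133.66 / 425.5204 ≈ 0.3141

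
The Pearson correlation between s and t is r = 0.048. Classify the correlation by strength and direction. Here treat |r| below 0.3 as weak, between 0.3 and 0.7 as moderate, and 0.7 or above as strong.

r = 0.048 > 0 so the relationship is positive.
|r| = 0.048, which falls in the weak range.

weak positive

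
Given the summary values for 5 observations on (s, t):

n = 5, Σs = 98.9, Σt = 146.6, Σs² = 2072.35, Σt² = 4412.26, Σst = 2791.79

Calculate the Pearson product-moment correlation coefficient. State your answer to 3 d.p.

r = (nΣst − ΣsΣt) / √[(nΣs² − (Σs)²)(nΣt² − (Σt)²)]
Numerator: 5×2791.79 − 98.9×146.6 = -539.79
Denominator: √[(10361.75 − 9781.21)(22061.3 − 21491.56)] = √[580.54 × 569.74] = 575.1146
r = -539.79 / 575.1146 ≈ -0.939

-0.939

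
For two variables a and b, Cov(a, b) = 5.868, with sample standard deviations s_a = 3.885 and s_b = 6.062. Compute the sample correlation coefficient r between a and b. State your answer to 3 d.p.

0.249

r = Cov(a,b) / (s_a · s_b) = 5.868 / (3.885 × 6.062)
  = 5.868 / 23.5509 ≈ 0.249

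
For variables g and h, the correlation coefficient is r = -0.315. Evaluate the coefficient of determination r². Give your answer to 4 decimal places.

r² = (-0.315)² = 0.0992

0.0992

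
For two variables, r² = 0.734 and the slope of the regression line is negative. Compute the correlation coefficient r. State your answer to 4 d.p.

-0.8567

|r| = √0.734 = 0.8567
The association is negative, so r = −0.8567.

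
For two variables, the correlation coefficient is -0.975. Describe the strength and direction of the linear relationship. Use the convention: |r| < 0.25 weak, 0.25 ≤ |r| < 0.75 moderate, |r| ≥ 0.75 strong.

r = -0.975 < 0 so the relationship is negative.
|r| = 0.975, which falls in the strong range.

strong negative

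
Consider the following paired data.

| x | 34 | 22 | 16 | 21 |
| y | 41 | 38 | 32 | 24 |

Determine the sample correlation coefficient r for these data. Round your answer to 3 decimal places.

n = 4, Σx = 93, Σy = 135, Σx² = 2337, Σy² = 4725, Σxy = 3246
nΣxy − ΣxΣy = 12984 − 12555 = 429
nΣx² − (Σx)² = 9348 − 8649 = 699; nΣy² − (Σy)² = 18900 − 18225 = 675
r = 429 / √(699 × 675) = 429 / 686.8952 ≈ 0.625

0.625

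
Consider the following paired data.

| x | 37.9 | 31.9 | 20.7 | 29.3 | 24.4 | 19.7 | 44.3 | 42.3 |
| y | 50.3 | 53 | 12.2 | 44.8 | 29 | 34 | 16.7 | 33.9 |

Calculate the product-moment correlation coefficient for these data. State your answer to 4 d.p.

0.1386

n = 8, Σx = 250.5, Σy = 273.9, Σx² = 8476.23, Σy² = 10920.07, Σxy = 8713.43
nΣxy − ΣxΣy = 69707.44 − 68611.95 = 1095.49
nΣx² − (Σx)² = 67809.84 − 62750.25 = 5059.59; nΣy² − (Σy)² = 87360.56 − 75021.21 = 12339.35
r = 1095.49 / √(5059.59 × 12339.35) = 1095.49 / 7901.3956 ≈ 0.1386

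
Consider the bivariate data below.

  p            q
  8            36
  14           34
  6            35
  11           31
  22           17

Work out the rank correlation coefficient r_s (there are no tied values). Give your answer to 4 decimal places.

-0.8000

Rank p: 2, 4, 1, 3, 5
Rank q: 5, 3, 4, 2, 1
d = rank(p) − rank(q): -3, 1, -3, 1, 4; Σd² = 36
ρ = 1 − 6Σd² / [n(n²−1)] = 1 − 6×36 / (5×24) = 1 − 216/120 ≈ -0.8000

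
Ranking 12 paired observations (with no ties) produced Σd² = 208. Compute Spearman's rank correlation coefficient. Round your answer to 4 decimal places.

0.2727

ρ = 1 − 6Σd² / [n(n²−1)] = 1 − 6×208 / (12×143)
  = 1 − 1248/1716 = 1 − 0.72727 ≈ 0.2727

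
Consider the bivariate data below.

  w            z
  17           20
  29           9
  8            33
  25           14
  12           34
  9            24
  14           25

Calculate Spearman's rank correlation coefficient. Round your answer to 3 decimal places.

Rank w: 5, 7, 1, 6, 3, 2, 4
Rank z: 3, 1, 6, 2, 7, 4, 5
d = rank(w) − rank(z): 2, 6, -5, 4, -4, -2, -1; Σd² = 102
ρ = 1 − 6Σd² / [n(n²−1)] = 1 − 6×102 / (7×48) = 1 − 612/336 ≈ -0.821

-0.821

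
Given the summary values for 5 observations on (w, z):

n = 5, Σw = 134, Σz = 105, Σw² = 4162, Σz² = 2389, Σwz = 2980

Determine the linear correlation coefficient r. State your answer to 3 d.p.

0.512

r = (nΣwz − ΣwΣz) / √[(nΣw² − (Σw)²)(nΣz² − (Σz)²)]
Numerator: 5×2980 − 134×105 = 830
Denominator: √[(20810 − 17956)(11945 − 11025)] = √[2854 × 920] = 1620.3950
r = 830 / 1620.3950 ≈ 0.512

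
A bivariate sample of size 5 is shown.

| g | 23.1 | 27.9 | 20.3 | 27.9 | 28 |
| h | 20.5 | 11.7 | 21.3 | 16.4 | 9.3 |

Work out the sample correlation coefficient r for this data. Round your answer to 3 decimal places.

-0.858

n = 5, Σg = 127.2, Σh = 79.2, Σg² = 3286.52, Σh² = 1366.28, Σgh = 1950.33
nΣgh − ΣgΣh = 9751.65 − 10074.24 = -322.59
nΣg² − (Σg)² = 16432.6 − 16179.84 = 252.76; nΣh² − (Σh)² = 6831.4 − 6272.64 = 558.76
r = -322.59 / √(252.76 × 558.76) = -322.59 / 375.8087 ≈ -0.858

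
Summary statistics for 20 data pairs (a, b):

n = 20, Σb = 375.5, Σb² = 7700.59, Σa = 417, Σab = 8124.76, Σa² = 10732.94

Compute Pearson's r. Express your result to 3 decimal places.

0.257

r = (nΣab − ΣaΣb) / √[(nΣa² − (Σa)²)(nΣb² − (Σb)²)]
Numerator: 20×8124.76 − 417×375.5 = 5911.7
Denominator: √[(214658.8 − 173889)(154011.8 − 141000.25)] = √[40769.8 × 13011.55] = 23032.1143
r = 5911.7 / 23032.1143 ≈ 0.257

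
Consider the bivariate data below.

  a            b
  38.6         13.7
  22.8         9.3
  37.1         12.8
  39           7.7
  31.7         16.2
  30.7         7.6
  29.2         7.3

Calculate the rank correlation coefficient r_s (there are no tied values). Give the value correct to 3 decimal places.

0.357

Rank a: 6, 1, 5, 7, 4, 3, 2
Rank b: 6, 4, 5, 3, 7, 2, 1
d = rank(a) − rank(b): 0, -3, 0, 4, -3, 1, 1; Σd² = 36
ρ = 1 − 6Σd² / [n(n²−1)] = 1 − 6×36 / (7×48) = 1 − 216/336 ≈ 0.357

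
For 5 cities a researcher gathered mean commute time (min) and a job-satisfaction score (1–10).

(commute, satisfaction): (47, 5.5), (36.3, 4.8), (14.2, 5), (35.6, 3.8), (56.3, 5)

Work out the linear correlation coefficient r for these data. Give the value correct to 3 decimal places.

0.193

n = 5, Σx = 189.4, Σy = 24.1, Σx² = 8165.38, Σy² = 117.73, Σxy = 920.52
nΣxy − ΣxΣy = 4602.6 − 4564.54 = 38.06
nΣx² − (Σx)² = 40826.9 − 35872.36 = 4954.54; nΣy² − (Σy)² = 588.65 − 580.81 = 7.84
r = 38.06 / √(4954.54 × 7.84) = 38.06 / 197.0878 ≈ 0.193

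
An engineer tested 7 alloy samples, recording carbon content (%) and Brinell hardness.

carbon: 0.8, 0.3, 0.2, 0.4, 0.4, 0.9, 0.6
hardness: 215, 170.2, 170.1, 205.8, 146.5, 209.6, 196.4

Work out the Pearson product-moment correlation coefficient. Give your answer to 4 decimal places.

0.7205

n = 7, Σx = 3.6, Σy = 1313.6, Σx² = 2.26, Σy² = 250448.06, Σxy = 704.48
nΣxy − ΣxΣy = 4931.36 − 4728.96 = 202.4
nΣx² − (Σx)² = 15.82 − 12.96 = 2.86; nΣy² − (Σy)² = 1753136.42 − 1725544.96 = 27591.46
r = 202.4 / √(2.86 × 27591.46) = 202.4 / 280.9120 ≈ 0.7205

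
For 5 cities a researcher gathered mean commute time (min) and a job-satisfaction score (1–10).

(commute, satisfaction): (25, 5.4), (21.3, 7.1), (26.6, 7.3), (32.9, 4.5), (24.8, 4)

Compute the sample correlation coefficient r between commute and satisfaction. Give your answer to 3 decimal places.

-0.454

n = 5, Σx = 130.6, Σy = 28.3, Σx² = 3483.7, Σy² = 169.11, Σxy = 727.66
nΣxy − ΣxΣy = 3638.3 − 3695.98 = -57.68
nΣx² − (Σx)² = 17418.5 − 17056.36 = 362.14; nΣy² − (Σy)² = 845.55 − 800.89 = 44.66
r = -57.68 / √(362.14 × 44.66) = -57.68 / 127.1738 ≈ -0.454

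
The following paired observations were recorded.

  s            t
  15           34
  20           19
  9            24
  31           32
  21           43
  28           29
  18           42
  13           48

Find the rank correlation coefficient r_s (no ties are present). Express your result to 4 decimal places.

-0.1190

Rank s: 3, 5, 1, 8, 6, 7, 4, 2
Rank t: 5, 1, 2, 4, 7, 3, 6, 8
d = rank(s) − rank(t): -2, 4, -1, 4, -1, 4, -2, -6; Σd² = 94
ρ = 1 − 6Σd² / [n(n²−1)] = 1 − 6×94 / (8×63) = 1 − 564/504 ≈ -0.1190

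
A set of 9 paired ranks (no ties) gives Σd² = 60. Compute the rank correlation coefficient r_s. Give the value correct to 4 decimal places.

ρ = 1 − 6Σd² / [n(n²−1)] = 1 − 6×60 / (9×80)
  = 1 − 360/720 = 1 − 0.50000 ≈ 0.5000

0.5000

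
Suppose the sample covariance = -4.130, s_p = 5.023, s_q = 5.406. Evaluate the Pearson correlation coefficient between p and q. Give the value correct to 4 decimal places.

-0.1521

r = Cov(p,q) / (s_p · s_q) = -4.130 / (5.023 × 5.406)
  = -4.130 / 27.1543 ≈ -0.1521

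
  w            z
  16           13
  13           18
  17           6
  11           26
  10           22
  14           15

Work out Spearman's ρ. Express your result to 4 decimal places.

-0.9429

Rank w: 5, 3, 6, 2, 1, 4
Rank z: 2, 4, 1, 6, 5, 3
d = rank(w) − rank(z): 3, -1, 5, -4, -4, 1; Σd² = 68
ρ = 1 − 6Σd² / [n(n²−1)] = 1 − 6×68 / (6×35) = 1 − 408/210 ≈ -0.9429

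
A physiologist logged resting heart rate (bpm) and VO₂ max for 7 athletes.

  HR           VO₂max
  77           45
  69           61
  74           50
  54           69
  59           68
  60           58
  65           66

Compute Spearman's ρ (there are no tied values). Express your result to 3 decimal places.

Rank HR: 7, 5, 6, 1, 2, 3, 4
Rank VO₂max: 1, 4, 2, 7, 6, 3, 5
d = rank(HR) − rank(VO₂max): 6, 1, 4, -6, -4, 0, -1; Σd² = 106
ρ = 1 − 6Σd² / [n(n²−1)] = 1 − 6×106 / (7×48) = 1 − 636/336 ≈ -0.893

-0.893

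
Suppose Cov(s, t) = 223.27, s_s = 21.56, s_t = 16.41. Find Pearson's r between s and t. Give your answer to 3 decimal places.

r = Cov(s,t) / (s_s · s_t) = 223.27 / (21.56 × 16.41)
  = 223.27 / 353.7996 ≈ 0.631

0.631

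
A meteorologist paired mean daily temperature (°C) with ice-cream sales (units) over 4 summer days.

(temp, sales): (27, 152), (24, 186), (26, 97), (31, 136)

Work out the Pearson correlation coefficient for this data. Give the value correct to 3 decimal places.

n = 4, Σx = 108, Σy = 571, Σx² = 2942, Σy² = 85605, Σxy = 15306
nΣxy − ΣxΣy = 61224 − 61668 = -444
nΣx² − (Σx)² = 11768 − 11664 = 104; nΣy² − (Σy)² = 342420 − 326041 = 16379
r = -444 / √(104 × 16379) = -444 / 1305.1498 ≈ -0.340

-0.340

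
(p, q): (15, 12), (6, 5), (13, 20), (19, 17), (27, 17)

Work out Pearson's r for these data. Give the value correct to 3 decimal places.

n = 5, Σp = 80, Σq = 71, Σp² = 1520, Σq² = 1147, Σpq = 1252
nΣpq − ΣpΣq = 6260 − 5680 = 580
nΣp² − (Σp)² = 7600 − 6400 = 1200; nΣq² − (Σq)² = 5735 − 5041 = 694
r = 580 / √(1200 × 694) = 580 / 912.5788 ≈ 0.636

0.636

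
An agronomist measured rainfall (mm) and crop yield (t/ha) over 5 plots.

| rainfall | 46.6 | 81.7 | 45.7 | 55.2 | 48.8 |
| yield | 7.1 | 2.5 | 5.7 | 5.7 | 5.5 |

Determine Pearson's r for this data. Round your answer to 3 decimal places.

-0.930

n = 5, Σx = 278, Σy = 26.5, Σx² = 16363.42, Σy² = 151.89, Σxy = 1378.64
nΣxy − ΣxΣy = 6893.2 − 7367 = -473.8
nΣx² − (Σx)² = 81817.1 − 77284 = 4533.1; nΣy² − (Σy)² = 759.45 − 702.25 = 57.2
r = -473.8 / √(4533.1 × 57.2) = -473.8 / 509.2085 ≈ -0.930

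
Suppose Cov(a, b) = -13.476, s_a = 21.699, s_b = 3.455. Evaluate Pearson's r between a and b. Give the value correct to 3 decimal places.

-0.180

r = Cov(a,b) / (s_a · s_b) = -13.476 / (21.699 × 3.455)
  = -13.476 / 74.9700 ≈ -0.180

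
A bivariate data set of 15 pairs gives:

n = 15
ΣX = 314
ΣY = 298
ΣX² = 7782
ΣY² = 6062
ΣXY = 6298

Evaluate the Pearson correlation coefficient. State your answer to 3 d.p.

0.145

r = (nΣXY − ΣXΣY) / √[(nΣX² − (ΣX)²)(nΣY² − (ΣY)²)]
Numerator: 15×6298 − 314×298 = 898
Denominator: √[(116730 − 98596)(90930 − 88804)] = √[18134 × 2126] = 6209.0969
r = 898 / 6209.0969 ≈ 0.145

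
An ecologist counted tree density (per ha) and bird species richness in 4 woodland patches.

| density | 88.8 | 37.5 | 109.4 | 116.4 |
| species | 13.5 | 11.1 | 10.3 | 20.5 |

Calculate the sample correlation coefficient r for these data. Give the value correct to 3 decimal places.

0.507

n = 4, Σx = 352.1, Σy = 55.4, Σx² = 34809.01, Σy² = 831.8, Σxy = 5128.07
nΣxy − ΣxΣy = 20512.28 − 19506.34 = 1005.94
nΣx² − (Σx)² = 139236.04 − 123974.41 = 15261.63; nΣy² − (Σy)² = 3327.2 − 3069.16 = 258.04
r = 1005.94 / √(15261.63 × 258.04) = 1005.94 / 1984.4674 ≈ 0.507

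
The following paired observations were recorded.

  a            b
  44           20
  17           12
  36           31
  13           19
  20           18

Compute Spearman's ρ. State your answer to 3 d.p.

0.600

Rank a: 5, 2, 4, 1, 3
Rank b: 4, 1, 5, 3, 2
d = rank(a) − rank(b): 1, 1, -1, -2, 1; Σd² = 8
ρ = 1 − 6Σd² / [n(n²−1)] = 1 − 6×8 / (5×24) = 1 − 48/120 ≈ 0.600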